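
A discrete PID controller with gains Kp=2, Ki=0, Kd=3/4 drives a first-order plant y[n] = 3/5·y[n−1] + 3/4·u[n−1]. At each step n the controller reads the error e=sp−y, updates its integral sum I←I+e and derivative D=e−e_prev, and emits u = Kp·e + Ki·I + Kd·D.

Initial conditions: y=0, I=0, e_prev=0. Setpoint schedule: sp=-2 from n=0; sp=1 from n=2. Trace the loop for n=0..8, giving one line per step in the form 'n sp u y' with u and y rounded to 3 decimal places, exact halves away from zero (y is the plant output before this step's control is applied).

0 -2 -5.500 0.000
1 -2 7.344 -4.125
2 1 -7.184 3.033
3 1 14.087 -3.568
4 1 -23.844 8.425
5 1 43.596 -12.828
6 1 -76.371 25.000
7 1 137.015 -42.278
8 1 -242.544 77.395

(exact arithmetic carried between steps; '≈' marks a value shown rounded to 6 d.p. or computed from one; I and e_prev carry over from the previous line; the table rounds u and y to 3 d.p., halves away from zero)
n=0: y=0, sp=-2, e=sp−y=-2; I=-2, D=e−e_prev=-2; u=2·(-2)+0·(-2)+3/4·(-2)=-5.5; next y=3/5·0+3/4·(-5.5)=-4.125
n=1: y=-4.125, sp=-2, e=sp−y=2.125; I=0.125, D=e−e_prev=4.125; u=2·2.125+0·0.125+3/4·4.125=7.34375; next y=3/5·(-4.125)+3/4·7.34375≈3.032813
n=2: y≈3.032813, sp=1, e=sp−y≈-2.032813; I≈-1.907813, D=e−e_prev≈-4.157813; u=2·(-2.032813)+0·(-1.907813)+3/4·(-4.157813)≈-7.183984; next y=3/5·3.032813+3/4·(-7.183984)≈-3.568301
n=3: y≈-3.568301, sp=1, e=sp−y≈4.568301; I≈2.660488, D=e−e_prev≈6.601113; u=2·4.568301+0·2.660488+3/4·6.601113≈14.087437; next y=3/5·(-3.568301)+3/4·14.087437≈8.424597
n=4: y≈8.424597, sp=1, e=sp−y≈-7.424597; I≈-4.764109, D=e−e_prev≈-11.992898; u=2·(-7.424597)+0·(-4.764109)+3/4·(-11.992898)≈-23.843867; next y=3/5·8.424597+3/4·(-23.843867)≈-12.828142
n=5: y≈-12.828142, sp=1, e=sp−y≈13.828142; I≈9.064034, D=e−e_prev≈21.252739; u=2·13.828142+0·9.064034+3/4·21.252739≈43.595839; next y=3/5·(-12.828142)+3/4·43.595839≈24.999994
n=6: y≈24.999994, sp=1, e=sp−y≈-23.999994; I≈-14.935960, D=e−e_prev≈-37.828136; u=2·(-23.999994)+0·(-14.935960)+3/4·(-37.828136)≈-76.371089; next y=3/5·24.999994+3/4·(-76.371089)≈-42.278321
n=7: y≈-42.278321, sp=1, e=sp−y≈43.278321; I≈28.342361, D=e−e_prev≈67.278315; u=2·43.278321+0·28.342361+3/4·67.278315≈137.015377; next y=3/5·(-42.278321)+3/4·137.015377≈77.394541
n=8: y≈77.394541, sp=1, e=sp−y≈-76.394541; I≈-48.052180, D=e−e_prev≈-119.672861; u=2·(-76.394541)+0·(-48.052180)+3/4·(-119.672861)≈-242.543727; next y=3/5·77.394541+3/4·(-242.543727)≈-135.471071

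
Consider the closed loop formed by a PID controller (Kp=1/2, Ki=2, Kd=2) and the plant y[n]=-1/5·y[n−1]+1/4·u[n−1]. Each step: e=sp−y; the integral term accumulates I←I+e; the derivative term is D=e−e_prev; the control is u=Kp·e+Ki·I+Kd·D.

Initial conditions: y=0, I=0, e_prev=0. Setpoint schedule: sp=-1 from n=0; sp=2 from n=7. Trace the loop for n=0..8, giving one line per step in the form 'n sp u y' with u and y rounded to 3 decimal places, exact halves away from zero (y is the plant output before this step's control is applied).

(exact arithmetic carried between steps; '≈' marks a value shown rounded to 6 d.p. or computed from one; I and e_prev carry over from the previous line; the table rounds u and y to 3 d.p., halves away from zero)
n=0: y=0, sp=-1, e=sp−y=-1; I=-1, D=e−e_prev=-1; u=1/2·(-1)+2·(-1)+2·(-1)=-4.5; next y=-1/5·0+1/4·(-4.5)=-1.125
n=1: y=-1.125, sp=-1, e=sp−y=0.125; I=-0.875, D=e−e_prev=1.125; u=1/2·0.125+2·(-0.875)+2·1.125=0.5625; next y=-1/5·(-1.125)+1/4·0.5625=0.365625
n=2: y=0.365625, sp=-1, e=sp−y=-1.365625; I=-2.240625, D=e−e_prev=-1.490625; u=1/2·(-1.365625)+2·(-2.240625)+2·(-1.490625)≈-8.145313; next y=-1/5·0.365625+1/4·(-8.145313)≈-2.109453
n=3: y≈-2.109453, sp=-1, e=sp−y≈1.109453; I≈-1.131172, D=e−e_prev≈2.475078; u=1/2·1.109453+2·(-1.131172)+2·2.475078≈3.242539; next y=-1/5·(-2.109453)+1/4·3.242539≈1.232525
n=4: y≈1.232525, sp=-1, e=sp−y≈-2.232525; I≈-3.363697, D=e−e_prev≈-3.341979; u=1/2·(-2.232525)+2·(-3.363697)+2·(-3.341979)≈-14.527614; next y=-1/5·1.232525+1/4·(-14.527614)≈-3.878409
n=5: y≈-3.878409, sp=-1, e=sp−y≈2.878409; I≈-0.485289, D=e−e_prev≈5.110934; u=1/2·2.878409+2·(-0.485289)+2·5.110934≈10.690495; next y=-1/5·(-3.878409)+1/4·10.690495≈3.448306
n=6: y≈3.448306, sp=-1, e=sp−y≈-4.448306; I≈-4.933594, D=e−e_prev≈-7.326714; u=1/2·(-4.448306)+2·(-4.933594)+2·(-7.326714)≈-26.744769; next y=-1/5·3.448306+1/4·(-26.744769)≈-7.375853
n=7: y≈-7.375853, sp=2, e=sp−y≈9.375853; I≈4.442259, D=e−e_prev≈13.824159; u=1/2·9.375853+2·4.442259+2·13.824159≈41.220763; next y=-1/5·(-7.375853)+1/4·41.220763≈11.780361
n=8: y≈11.780361, sp=2, e=sp−y≈-9.780361; I≈-5.338102, D=e−e_prev≈-19.156215; u=1/2·(-9.780361)+2·(-5.338102)+2·(-19.156215)≈-53.878815; next y=-1/5·11.780361+1/4·(-53.878815)≈-15.825776

0 -1 -4.500 0.000
1 -1 0.563 -1.125
2 -1 -8.145 0.366
3 -1 3.243 -2.109
4 -1 -14.528 1.233
5 -1 10.690 -3.878
6 -1 -26.745 3.448
7 2 41.221 -7.376
8 2 -53.879 11.780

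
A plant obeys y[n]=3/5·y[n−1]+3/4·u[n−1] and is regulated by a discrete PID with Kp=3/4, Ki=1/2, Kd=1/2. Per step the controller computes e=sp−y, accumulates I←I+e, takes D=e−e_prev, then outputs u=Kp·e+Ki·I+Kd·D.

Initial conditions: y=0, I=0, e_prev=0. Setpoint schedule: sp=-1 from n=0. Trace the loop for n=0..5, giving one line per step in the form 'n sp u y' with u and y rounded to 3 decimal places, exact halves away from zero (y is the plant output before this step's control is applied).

0 -1 -1.750 0.000
1 -1 0.547 -1.313
2 -1 -1.590 -0.377
3 -1 0.389 -1.419
4 -1 -1.426 -0.560
5 -1 0.263 -1.405

(exact arithmetic carried between steps; '≈' marks a value shown rounded to 6 d.p. or computed from one; I and e_prev carry over from the previous line; the table rounds u and y to 3 d.p., halves away from zero)
n=0: y=0, sp=-1, e=sp−y=-1; I=-1, D=e−e_prev=-1; u=3/4·(-1)+1/2·(-1)+1/2·(-1)=-1.75; next y=3/5·0+3/4·(-1.75)=-1.3125
n=1: y=-1.3125, sp=-1, e=sp−y=0.3125; I=-0.6875, D=e−e_prev=1.3125; u=3/4·0.3125+1/2·(-0.6875)+1/2·1.3125=0.546875; next y=3/5·(-1.3125)+3/4·0.546875≈-0.377344
n=2: y≈-0.377344, sp=-1, e=sp−y≈-0.622656; I≈-1.310156, D=e−e_prev≈-0.935156; u=3/4·(-0.622656)+1/2·(-1.310156)+1/2·(-0.935156)≈-1.589648; next y=3/5·(-0.377344)+3/4·(-1.589648)≈-1.418643
n=3: y≈-1.418643, sp=-1, e=sp−y≈0.418643; I≈-0.891514, D=e−e_prev≈1.041299; u=3/4·0.418643+1/2·(-0.891514)+1/2·1.041299≈0.388875; next y=3/5·(-1.418643)+3/4·0.388875≈-0.559530
n=4: y≈-0.559530, sp=-1, e=sp−y≈-0.440470; I≈-1.331984, D=e−e_prev≈-0.859113; u=3/4·(-0.440470)+1/2·(-1.331984)+1/2·(-0.859113)≈-1.425901; next y=3/5·(-0.559530)+3/4·(-1.425901)≈-1.405144
n=5: y≈-1.405144, sp=-1, e=sp−y≈0.405144; I≈-0.926840, D=e−e_prev≈0.845614; u=3/4·0.405144+1/2·(-0.926840)+1/2·0.845614≈0.263245; next y=3/5·(-1.405144)+3/4·0.263245≈-0.645653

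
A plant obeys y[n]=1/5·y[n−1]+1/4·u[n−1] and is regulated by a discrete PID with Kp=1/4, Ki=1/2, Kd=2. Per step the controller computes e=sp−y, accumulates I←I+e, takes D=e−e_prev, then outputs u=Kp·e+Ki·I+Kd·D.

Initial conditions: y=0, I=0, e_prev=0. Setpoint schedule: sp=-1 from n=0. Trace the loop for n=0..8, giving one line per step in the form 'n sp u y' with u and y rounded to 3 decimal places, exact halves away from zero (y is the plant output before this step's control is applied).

0 -1 -2.750 0.000
1 -1 0.641 -0.688
2 -1 -2.844 0.023
3 -1 0.070 -0.706
4 -1 -3.137 -0.124
5 -1 -0.525 -0.809
6 -1 -3.410 -0.293
7 -1 -1.032 -0.911
8 -1 -3.607 -0.440

(exact arithmetic carried between steps; '≈' marks a value shown rounded to 6 d.p. or computed from one; I and e_prev carry over from the previous line; the table rounds u and y to 3 d.p., halves away from zero)
n=0: y=0, sp=-1, e=sp−y=-1; I=-1, D=e−e_prev=-1; u=1/4·(-1)+1/2·(-1)+2·(-1)=-2.75; next y=1/5·0+1/4·(-2.75)=-0.6875
n=1: y=-0.6875, sp=-1, e=sp−y=-0.3125; I=-1.3125, D=e−e_prev=0.6875; u=1/4·(-0.3125)+1/2·(-1.3125)+2·0.6875=0.640625; next y=1/5·(-0.6875)+1/4·0.640625≈0.022656
n=2: y≈0.022656, sp=-1, e=sp−y≈-1.022656; I≈-2.335156, D=e−e_prev≈-0.710156; u=1/4·(-1.022656)+1/2·(-2.335156)+2·(-0.710156)≈-2.843555; next y=1/5·0.022656+1/4·(-2.843555)≈-0.706357
n=3: y≈-0.706357, sp=-1, e=sp−y≈-0.293643; I≈-2.628799, D=e−e_prev≈0.729014; u=1/4·(-0.293643)+1/2·(-2.628799)+2·0.729014≈0.070217; next y=1/5·(-0.706357)+1/4·0.070217≈-0.123717
n=4: y≈-0.123717, sp=-1, e=sp−y≈-0.876283; I≈-3.505082, D=e−e_prev≈-0.582640; u=1/4·(-0.876283)+1/2·(-3.505082)+2·(-0.582640)≈-3.136892; next y=1/5·(-0.123717)+1/4·(-3.136892)≈-0.808966
n=5: y≈-0.808966, sp=-1, e=sp−y≈-0.191034; I≈-3.696115, D=e−e_prev≈0.685249; u=1/4·(-0.191034)+1/2·(-3.696115)+2·0.685249≈-0.525317; next y=1/5·(-0.808966)+1/4·(-0.525317)≈-0.293123
n=6: y≈-0.293123, sp=-1, e=sp−y≈-0.706877; I≈-4.402993, D=e−e_prev≈-0.515844; u=1/4·(-0.706877)+1/2·(-4.402993)+2·(-0.515844)≈-3.409903; next y=1/5·(-0.293123)+1/4·(-3.409903)≈-0.911100
n=7: y≈-0.911100, sp=-1, e=sp−y≈-0.088900; I≈-4.491892, D=e−e_prev≈0.617978; u=1/4·(-0.088900)+1/2·(-4.491892)+2·0.617978≈-1.032216; next y=1/5·(-0.911100)+1/4·(-1.032216)≈-0.440274
n=8: y≈-0.440274, sp=-1, e=sp−y≈-0.559726; I≈-5.051618, D=e−e_prev≈-0.470826; u=1/4·(-0.559726)+1/2·(-5.051618)+2·(-0.470826)≈-3.607393; next y=1/5·(-0.440274)+1/4·(-3.607393)≈-0.989903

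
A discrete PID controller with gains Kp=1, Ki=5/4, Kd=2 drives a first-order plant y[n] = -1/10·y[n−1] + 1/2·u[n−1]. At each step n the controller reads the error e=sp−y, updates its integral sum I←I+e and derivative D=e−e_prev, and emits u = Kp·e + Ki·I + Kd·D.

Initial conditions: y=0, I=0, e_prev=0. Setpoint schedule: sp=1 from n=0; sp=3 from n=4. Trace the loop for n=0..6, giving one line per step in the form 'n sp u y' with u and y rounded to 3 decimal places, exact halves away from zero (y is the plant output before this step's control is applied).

0 1 4.250 0.000
1 1 -5.531 2.125
2 1 19.001 -2.978
3 1 -40.532 9.798
4 3 114.460 -21.246
5 3 -263.873 59.355
6 3 665.099 -137.872

(exact arithmetic carried between steps; '≈' marks a value shown rounded to 6 d.p. or computed from one; I and e_prev carry over from the previous line; the table rounds u and y to 3 d.p., halves away from zero)
n=0: y=0, sp=1, e=sp−y=1; I=1, D=e−e_prev=1; u=1·1+5/4·1+2·1=4.25; next y=-1/10·0+1/2·4.25=2.125
n=1: y=2.125, sp=1, e=sp−y=-1.125; I=-0.125, D=e−e_prev=-2.125; u=1·(-1.125)+5/4·(-0.125)+2·(-2.125)=-5.53125; next y=-1/10·2.125+1/2·(-5.53125)=-2.978125
n=2: y=-2.978125, sp=1, e=sp−y=3.978125; I=3.853125, D=e−e_prev=5.103125; u=1·3.978125+5/4·3.853125+2·5.103125≈19.000781; next y=-1/10·(-2.978125)+1/2·19.000781≈9.798203
n=3: y≈9.798203, sp=1, e=sp−y≈-8.798203; I≈-4.945078, D=e−e_prev≈-12.776328; u=1·(-8.798203)+5/4·(-4.945078)+2·(-12.776328)≈-40.532207; next y=-1/10·9.798203+1/2·(-40.532207)≈-21.245924
n=4: y≈-21.245924, sp=3, e=sp−y≈24.245924; I≈19.300846, D=e−e_prev≈33.044127; u=1·24.245924+5/4·19.300846+2·33.044127≈114.460235; next y=-1/10·(-21.245924)+1/2·114.460235≈59.354710
n=5: y≈59.354710, sp=3, e=sp−y≈-56.354710; I≈-37.053864, D=e−e_prev≈-80.600634; u=1·(-56.354710)+5/4·(-37.053864)+2·(-80.600634)≈-263.873307; next y=-1/10·59.354710+1/2·(-263.873307)≈-137.872125
n=6: y≈-137.872125, sp=3, e=sp−y≈140.872125; I≈103.818260, D=e−e_prev≈197.226834; u=1·140.872125+5/4·103.818260+2·197.226834≈665.098619; next y=-1/10·(-137.872125)+1/2·665.098619≈346.336522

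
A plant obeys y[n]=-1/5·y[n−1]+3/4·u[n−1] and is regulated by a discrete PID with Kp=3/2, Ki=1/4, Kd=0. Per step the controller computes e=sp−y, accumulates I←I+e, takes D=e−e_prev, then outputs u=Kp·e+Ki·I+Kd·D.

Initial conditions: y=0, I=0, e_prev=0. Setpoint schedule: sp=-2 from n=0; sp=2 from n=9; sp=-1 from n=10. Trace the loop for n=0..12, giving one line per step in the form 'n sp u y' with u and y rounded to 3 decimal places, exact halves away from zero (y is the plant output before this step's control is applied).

(exact arithmetic carried between steps; '≈' marks a value shown rounded to 6 d.p. or computed from one; I and e_prev carry over from the previous line; the table rounds u and y to 3 d.p., halves away from zero)
n=0: y=0, sp=-2, e=sp−y=-2; I=-2, D=e−e_prev=-2; u=3/2·(-2)+1/4·(-2)+0·(-2)=-3.5; next y=-1/5·0+3/4·(-3.5)=-2.625
n=1: y=-2.625, sp=-2, e=sp−y=0.625; I=-1.375, D=e−e_prev=2.625; u=3/2·0.625+1/4·(-1.375)+0·2.625=0.59375; next y=-1/5·(-2.625)+3/4·0.59375≈0.970313
n=2: y≈0.970313, sp=-2, e=sp−y≈-2.970313; I≈-4.345313, D=e−e_prev≈-3.595313; u=3/2·(-2.970313)+1/4·(-4.345313)+0·(-3.595313)≈-5.541797; next y=-1/5·0.970313+3/4·(-5.541797)≈-4.350410
n=3: y≈-4.350410, sp=-2, e=sp−y≈2.350410; I≈-1.994902, D=e−e_prev≈5.320723; u=3/2·2.350410+1/4·(-1.994902)+0·5.320723≈3.026890; next y=-1/5·(-4.350410)+3/4·3.026890≈3.140249
n=4: y≈3.140249, sp=-2, e=sp−y≈-5.140249; I≈-7.135152, D=e−e_prev≈-7.490659; u=3/2·(-5.140249)+1/4·(-7.135152)+0·(-7.490659)≈-9.494162; next y=-1/5·3.140249+3/4·(-9.494162)≈-7.748671
n=5: y≈-7.748671, sp=-2, e=sp−y≈5.748671; I≈-1.386480, D=e−e_prev≈10.888920; u=3/2·5.748671+1/4·(-1.386480)+0·10.888920≈8.276387; next y=-1/5·(-7.748671)+3/4·8.276387≈7.757024
n=6: y≈7.757024, sp=-2, e=sp−y≈-9.757024; I≈-11.143505, D=e−e_prev≈-15.505695; u=3/2·(-9.757024)+1/4·(-11.143505)+0·(-15.505695)≈-17.421413; next y=-1/5·7.757024+3/4·(-17.421413)≈-14.617464
n=7: y≈-14.617464, sp=-2, e=sp−y≈12.617464; I≈1.473960, D=e−e_prev≈22.374489; u=3/2·12.617464+1/4·1.473960+0·22.374489≈19.294686; next y=-1/5·(-14.617464)+3/4·19.294686≈17.394508
n=8: y≈17.394508, sp=-2, e=sp−y≈-19.394508; I≈-17.920548, D=e−e_prev≈-32.011972; u=3/2·(-19.394508)+1/4·(-17.920548)+0·(-32.011972)≈-33.571898; next y=-1/5·17.394508+3/4·(-33.571898)≈-28.657825
n=9: y≈-28.657825, sp=2, e=sp−y≈30.657825; I≈12.737277, D=e−e_prev≈50.052333; u=3/2·30.657825+1/4·12.737277+0·50.052333≈49.171057; next y=-1/5·(-28.657825)+3/4·49.171057≈42.609858
n=10: y≈42.609858, sp=-1, e=sp−y≈-43.609858; I≈-30.872581, D=e−e_prev≈-74.267683; u=3/2·(-43.609858)+1/4·(-30.872581)+0·(-74.267683)≈-73.132932; next y=-1/5·42.609858+3/4·(-73.132932)≈-63.371671
n=11: y≈-63.371671, sp=-1, e=sp−y≈62.371671; I≈31.499090, D=e−e_prev≈105.981529; u=3/2·62.371671+1/4·31.499090+0·105.981529≈101.432279; next y=-1/5·(-63.371671)+3/4·101.432279≈88.748543
n=12: y≈88.748543, sp=-1, e=sp−y≈-89.748543; I≈-58.249453, D=e−e_prev≈-152.120214; u=3/2·(-89.748543)+1/4·(-58.249453)+0·(-152.120214)≈-149.185178; next y=-1/5·88.748543+3/4·(-149.185178)≈-129.638592

0 -2 -3.500 0.000
1 -2 0.594 -2.625
2 -2 -5.542 0.970
3 -2 3.027 -4.350
4 -2 -9.494 3.140
5 -2 8.276 -7.749
6 -2 -17.421 7.757
7 -2 19.295 -14.617
8 -2 -33.572 17.395
9 2 49.171 -28.658
10 -1 -73.133 42.610
11 -1 101.432 -63.372
12 -1 -149.185 88.749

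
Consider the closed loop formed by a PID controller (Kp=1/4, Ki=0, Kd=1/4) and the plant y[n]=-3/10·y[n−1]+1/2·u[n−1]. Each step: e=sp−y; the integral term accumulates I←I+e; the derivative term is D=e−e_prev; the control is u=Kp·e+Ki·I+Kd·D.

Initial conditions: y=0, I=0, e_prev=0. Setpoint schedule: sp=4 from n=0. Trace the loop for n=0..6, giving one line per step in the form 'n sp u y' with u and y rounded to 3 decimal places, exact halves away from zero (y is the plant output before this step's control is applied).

(exact arithmetic carried between steps; '≈' marks a value shown rounded to 6 d.p. or computed from one; I and e_prev carry over from the previous line; the table rounds u and y to 3 d.p., halves away from zero)
n=0: y=0, sp=4, e=sp−y=4; I=4, D=e−e_prev=4; u=1/4·4+0·4+1/4·4=2; next y=-3/10·0+1/2·2=1
n=1: y=1, sp=4, e=sp−y=3; I=7, D=e−e_prev=-1; u=1/4·3+0·7+1/4·(-1)=0.5; next y=-3/10·1+1/2·0.5=-0.05
n=2: y=-0.05, sp=4, e=sp−y=4.05; I=11.05, D=e−e_prev=1.05; u=1/4·4.05+0·11.05+1/4·1.05=1.275; next y=-3/10·(-0.05)+1/2·1.275=0.6525
n=3: y=0.6525, sp=4, e=sp−y=3.3475; I=14.3975, D=e−e_prev=-0.7025; u=1/4·3.3475+0·14.3975+1/4·(-0.7025)=0.66125; next y=-3/10·0.6525+1/2·0.66125=0.134875
n=4: y=0.134875, sp=4, e=sp−y=3.865125; I=18.262625, D=e−e_prev=0.517625; u=1/4·3.865125+0·18.262625+1/4·0.517625≈1.095688; next y=-3/10·0.134875+1/2·1.095688≈0.507381
n=5: y≈0.507381, sp=4, e=sp−y≈3.492619; I≈21.755244, D=e−e_prev≈-0.372506; u=1/4·3.492619+0·21.755244+1/4·(-0.372506)≈0.780028; next y=-3/10·0.507381+1/2·0.780028≈0.237800
n=6: y≈0.237800, sp=4, e=sp−y≈3.762200; I≈25.517444, D=e−e_prev≈0.269582; u=1/4·3.762200+0·25.517444+1/4·0.269582≈1.007945; next y=-3/10·0.237800+1/2·1.007945≈0.432633

0 4 2.000 0.000
1 4 0.500 1.000
2 4 1.275 -0.050
3 4 0.661 0.653
4 4 1.096 0.135
5 4 0.780 0.507
6 4 1.008 0.238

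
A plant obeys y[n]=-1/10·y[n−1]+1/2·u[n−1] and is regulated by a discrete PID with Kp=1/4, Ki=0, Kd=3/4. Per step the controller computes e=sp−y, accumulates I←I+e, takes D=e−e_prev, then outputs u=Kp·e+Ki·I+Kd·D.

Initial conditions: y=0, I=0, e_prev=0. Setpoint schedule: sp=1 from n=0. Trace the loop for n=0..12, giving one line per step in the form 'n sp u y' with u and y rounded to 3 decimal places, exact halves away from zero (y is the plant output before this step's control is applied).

(exact arithmetic carried between steps; '≈' marks a value shown rounded to 6 d.p. or computed from one; I and e_prev carry over from the previous line; the table rounds u and y to 3 d.p., halves away from zero)
n=0: y=0, sp=1, e=sp−y=1; I=1, D=e−e_prev=1; u=1/4·1+0·1+3/4·1=1; next y=-1/10·0+1/2·1=0.5
n=1: y=0.5, sp=1, e=sp−y=0.5; I=1.5, D=e−e_prev=-0.5; u=1/4·0.5+0·1.5+3/4·(-0.5)=-0.25; next y=-1/10·0.5+1/2·(-0.25)=-0.175
n=2: y=-0.175, sp=1, e=sp−y=1.175; I=2.675, D=e−e_prev=0.675; u=1/4·1.175+0·2.675+3/4·0.675=0.8; next y=-1/10·(-0.175)+1/2·0.8=0.4175
n=3: y=0.4175, sp=1, e=sp−y=0.5825; I=3.2575, D=e−e_prev=-0.5925; u=1/4·0.5825+0·3.2575+3/4·(-0.5925)=-0.29875; next y=-1/10·0.4175+1/2·(-0.29875)=-0.191125
n=4: y=-0.191125, sp=1, e=sp−y=1.191125; I=4.448625, D=e−e_prev=0.608625; u=1/4·1.191125+0·4.448625+3/4·0.608625=0.75425; next y=-1/10·(-0.191125)+1/2·0.75425≈0.396238
n=5: y≈0.396238, sp=1, e=sp−y≈0.603763; I≈5.052388, D=e−e_prev≈-0.587363; u=1/4·0.603763+0·5.052388+3/4·(-0.587363)≈-0.289581; next y=-1/10·0.396238+1/2·(-0.289581)≈-0.184414
n=6: y≈-0.184414, sp=1, e=sp−y≈1.184414; I≈6.236802, D=e−e_prev≈0.580652; u=1/4·1.184414+0·6.236802+3/4·0.580652≈0.731593; next y=-1/10·(-0.184414)+1/2·0.731593≈0.384238
n=7: y≈0.384238, sp=1, e=sp−y≈0.615762; I≈6.852564, D=e−e_prev≈-0.568652; u=1/4·0.615762+0·6.852564+3/4·(-0.568652)≈-0.272548; next y=-1/10·0.384238+1/2·(-0.272548)≈-0.174698
n=8: y≈-0.174698, sp=1, e=sp−y≈1.174698; I≈8.027262, D=e−e_prev≈0.558936; u=1/4·1.174698+0·8.027262+3/4·0.558936≈0.712876; next y=-1/10·(-0.174698)+1/2·0.712876≈0.373908
n=9: y≈0.373908, sp=1, e=sp−y≈0.626092; I≈8.653354, D=e−e_prev≈-0.548606; u=1/4·0.626092+0·8.653354+3/4·(-0.548606)≈-0.254931; next y=-1/10·0.373908+1/2·(-0.254931)≈-0.164857
n=10: y≈-0.164857, sp=1, e=sp−y≈1.164857; I≈9.818211, D=e−e_prev≈0.538764; u=1/4·1.164857+0·9.818211+3/4·0.538764≈0.695287; next y=-1/10·(-0.164857)+1/2·0.695287≈0.364129
n=11: y≈0.364129, sp=1, e=sp−y≈0.635871; I≈10.454081, D=e−e_prev≈-0.528986; u=1/4·0.635871+0·10.454081+3/4·(-0.528986)≈-0.237772; next y=-1/10·0.364129+1/2·(-0.237772)≈-0.155299
n=12: y≈-0.155299, sp=1, e=sp−y≈1.155299; I≈11.609380, D=e−e_prev≈0.519428; u=1/4·1.155299+0·11.609380+3/4·0.519428≈0.678396; next y=-1/10·(-0.155299)+1/2·0.678396≈0.354728

0 1 1.000 0.000
1 1 -0.250 0.500
2 1 0.800 -0.175
3 1 -0.299 0.418
4 1 0.754 -0.191
5 1 -0.290 0.396
6 1 0.732 -0.184
7 1 -0.273 0.384
8 1 0.713 -0.175
9 1 -0.255 0.374
10 1 0.695 -0.165
11 1 -0.238 0.364
12 1 0.678 -0.155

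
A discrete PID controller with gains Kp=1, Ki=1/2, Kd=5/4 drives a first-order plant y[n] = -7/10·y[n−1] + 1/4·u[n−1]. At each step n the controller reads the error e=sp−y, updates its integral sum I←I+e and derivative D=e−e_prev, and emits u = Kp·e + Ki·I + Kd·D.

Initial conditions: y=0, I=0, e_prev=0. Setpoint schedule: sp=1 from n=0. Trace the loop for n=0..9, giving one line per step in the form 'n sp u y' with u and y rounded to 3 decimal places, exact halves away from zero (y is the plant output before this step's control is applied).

(exact arithmetic carried between steps; '≈' marks a value shown rounded to 6 d.p. or computed from one; I and e_prev carry over from the previous line; the table rounds u and y to 3 d.p., halves away from zero)
n=0: y=0, sp=1, e=sp−y=1; I=1, D=e−e_prev=1; u=1·1+1/2·1+5/4·1=2.75; next y=-7/10·0+1/4·2.75=0.6875
n=1: y=0.6875, sp=1, e=sp−y=0.3125; I=1.3125, D=e−e_prev=-0.6875; u=1·0.3125+1/2·1.3125+5/4·(-0.6875)=0.109375; next y=-7/10·0.6875+1/4·0.109375≈-0.453906
n=2: y≈-0.453906, sp=1, e=sp−y≈1.453906; I≈2.766406, D=e−e_prev≈1.141406; u=1·1.453906+1/2·2.766406+5/4·1.141406≈4.263867; next y=-7/10·(-0.453906)+1/4·4.263867≈1.383701
n=3: y≈1.383701, sp=1, e=sp−y≈-0.383701; I≈2.382705, D=e−e_prev≈-1.837607; u=1·(-0.383701)+1/2·2.382705+5/4·(-1.837607)≈-1.489358; next y=-7/10·1.383701+1/4·(-1.489358)≈-1.340930
n=4: y≈-1.340930, sp=1, e=sp−y≈2.340930; I≈4.723635, D=e−e_prev≈2.724631; u=1·2.340930+1/2·4.723635+5/4·2.724631≈8.108537; next y=-7/10·(-1.340930)+1/4·8.108537≈2.965786
n=5: y≈2.965786, sp=1, e=sp−y≈-1.965786; I≈2.757850, D=e−e_prev≈-4.306716; u=1·(-1.965786)+1/2·2.757850+5/4·(-4.306716)≈-5.970255; next y=-7/10·2.965786+1/4·(-5.970255)≈-3.568614
n=6: y≈-3.568614, sp=1, e=sp−y≈4.568614; I≈7.326464, D=e−e_prev≈6.534399; u=1·4.568614+1/2·7.326464+5/4·6.534399≈16.399845; next y=-7/10·(-3.568614)+1/4·16.399845≈6.597991
n=7: y≈6.597991, sp=1, e=sp−y≈-5.597991; I≈1.728473, D=e−e_prev≈-10.166604; u=1·(-5.597991)+1/2·1.728473+5/4·(-10.166604)≈-17.442010; next y=-7/10·6.597991+1/4·(-17.442010)≈-8.979096
n=8: y≈-8.979096, sp=1, e=sp−y≈9.979096; I≈11.707569, D=e−e_prev≈15.577087; u=1·9.979096+1/2·11.707569+5/4·15.577087≈35.304239; next y=-7/10·(-8.979096)+1/4·35.304239≈15.111427
n=9: y≈15.111427, sp=1, e=sp−y≈-14.111427; I≈-2.403858, D=e−e_prev≈-24.090523; u=1·(-14.111427)+1/2·(-2.403858)+5/4·(-24.090523)≈-45.426510; next y=-7/10·15.111427+1/4·(-45.426510)≈-21.934626

0 1 2.750 0.000
1 1 0.109 0.688
2 1 4.264 -0.454
3 1 -1.489 1.384
4 1 8.109 -1.341
5 1 -5.970 2.966
6 1 16.400 -3.569
7 1 -17.442 6.598
8 1 35.304 -8.979
9 1 -45.427 15.111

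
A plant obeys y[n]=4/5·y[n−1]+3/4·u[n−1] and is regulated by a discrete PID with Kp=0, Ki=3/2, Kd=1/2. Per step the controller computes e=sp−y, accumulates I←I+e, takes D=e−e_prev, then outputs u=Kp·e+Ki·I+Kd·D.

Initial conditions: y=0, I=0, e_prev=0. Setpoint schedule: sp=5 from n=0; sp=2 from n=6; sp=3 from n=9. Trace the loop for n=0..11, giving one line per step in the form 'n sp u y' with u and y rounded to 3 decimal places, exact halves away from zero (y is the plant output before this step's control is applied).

0 5 10.000 0.000
1 5 0.000 7.500
2 5 3.000 6.000
3 5 -1.350 7.050
4 5 0.945 4.628
5 5 0.726 4.411
6 2 -3.823 4.073
7 2 1.762 0.391
8 2 -0.152 1.635
9 3 3.900 1.193
10 3 0.517 3.880
11 3 1.317 3.491

(exact arithmetic carried between steps; '≈' marks a value shown rounded to 6 d.p. or computed from one; I and e_prev carry over from the previous line; the table rounds u and y to 3 d.p., halves away from zero)
n=0: y=0, sp=5, e=sp−y=5; I=5, D=e−e_prev=5; u=0·5+3/2·5+1/2·5=10; next y=4/5·0+3/4·10=7.5
n=1: y=7.5, sp=5, e=sp−y=-2.5; I=2.5, D=e−e_prev=-7.5; u=0·(-2.5)+3/2·2.5+1/2·(-7.5)=0; next y=4/5·7.5+3/4·0=6
n=2: y=6, sp=5, e=sp−y=-1; I=1.5, D=e−e_prev=1.5; u=0·(-1)+3/2·1.5+1/2·1.5=3; next y=4/5·6+3/4·3=7.05
n=3: y=7.05, sp=5, e=sp−y=-2.05; I=-0.55, D=e−e_prev=-1.05; u=0·(-2.05)+3/2·(-0.55)+1/2·(-1.05)=-1.35; next y=4/5·7.05+3/4·(-1.35)=4.6275
n=4: y=4.6275, sp=5, e=sp−y=0.3725; I=-0.1775, D=e−e_prev=2.4225; u=0·0.3725+3/2·(-0.1775)+1/2·2.4225=0.945; next y=4/5·4.6275+3/4·0.945=4.41075
n=5: y=4.41075, sp=5, e=sp−y=0.58925; I=0.41175, D=e−e_prev=0.21675; u=0·0.58925+3/2·0.41175+1/2·0.21675=0.726; next y=4/5·4.41075+3/4·0.726=4.0731
n=6: y=4.0731, sp=2, e=sp−y=-2.0731; I=-1.66135, D=e−e_prev=-2.66235; u=0·(-2.0731)+3/2·(-1.66135)+1/2·(-2.66235)=-3.8232; next y=4/5·4.0731+3/4·(-3.8232)=0.39108
n=7: y=0.39108, sp=2, e=sp−y=1.60892; I=-0.05243, D=e−e_prev=3.68202; u=0·1.60892+3/2·(-0.05243)+1/2·3.68202=1.762365; next y=4/5·0.39108+3/4·1.762365≈1.634638
n=8: y≈1.634638, sp=2, e=sp−y≈0.365362; I≈0.312932, D=e−e_prev≈-1.243558; u=0·0.365362+3/2·0.312932+1/2·(-1.243558)≈-0.152381; next y=4/5·1.634638+3/4·(-0.152381)≈1.193425
n=9: y≈1.193425, sp=3, e=sp−y≈1.806575; I≈2.119507, D=e−e_prev≈1.441213; u=0·1.806575+3/2·2.119507+1/2·1.441213≈3.899868; next y=4/5·1.193425+3/4·3.899868≈3.879641
n=10: y≈3.879641, sp=3, e=sp−y≈-0.879641; I≈1.239867, D=e−e_prev≈-2.686216; u=0·(-0.879641)+3/2·1.239867+1/2·(-2.686216)≈0.516692; next y=4/5·3.879641+3/4·0.516692≈3.491232
n=11: y≈3.491232, sp=3, e=sp−y≈-0.491232; I≈0.748635, D=e−e_prev≈0.388409; u=0·(-0.491232)+3/2·0.748635+1/2·0.388409≈1.317157; next y=4/5·3.491232+3/4·1.317157≈3.780853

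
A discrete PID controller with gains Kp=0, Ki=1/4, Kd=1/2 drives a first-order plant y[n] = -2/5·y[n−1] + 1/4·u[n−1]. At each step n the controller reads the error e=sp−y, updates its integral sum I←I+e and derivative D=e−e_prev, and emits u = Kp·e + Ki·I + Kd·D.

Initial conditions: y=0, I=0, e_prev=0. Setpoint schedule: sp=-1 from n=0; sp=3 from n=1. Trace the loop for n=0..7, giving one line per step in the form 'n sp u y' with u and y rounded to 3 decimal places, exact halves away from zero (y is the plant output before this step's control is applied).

(exact arithmetic carried between steps; '≈' marks a value shown rounded to 6 d.p. or computed from one; I and e_prev carry over from the previous line; the table rounds u and y to 3 d.p., halves away from zero)
n=0: y=0, sp=-1, e=sp−y=-1; I=-1, D=e−e_prev=-1; u=0·(-1)+1/4·(-1)+1/2·(-1)=-0.75; next y=-2/5·0+1/4·(-0.75)=-0.1875
n=1: y=-0.1875, sp=3, e=sp−y=3.1875; I=2.1875, D=e−e_prev=4.1875; u=0·3.1875+1/4·2.1875+1/2·4.1875=2.640625; next y=-2/5·(-0.1875)+1/4·2.640625≈0.735156
n=2: y≈0.735156, sp=3, e=sp−y≈2.264844; I≈4.452344, D=e−e_prev≈-0.922656; u=0·2.264844+1/4·4.452344+1/2·(-0.922656)≈0.651758; next y=-2/5·0.735156+1/4·0.651758≈-0.131123
n=3: y≈-0.131123, sp=3, e=sp−y≈3.131123; I≈7.583467, D=e−e_prev≈0.866279; u=0·3.131123+1/4·7.583467+1/2·0.866279≈2.329006; next y=-2/5·(-0.131123)+1/4·2.329006≈0.634701
n=4: y≈0.634701, sp=3, e=sp−y≈2.365299; I≈9.948766, D=e−e_prev≈-0.765824; u=0·2.365299+1/4·9.948766+1/2·(-0.765824)≈2.104280; next y=-2/5·0.634701+1/4·2.104280≈0.272190
n=5: y≈0.272190, sp=3, e=sp−y≈2.727810; I≈12.676576, D=e−e_prev≈0.362511; u=0·2.727810+1/4·12.676576+1/2·0.362511≈3.350400; next y=-2/5·0.272190+1/4·3.350400≈0.728724
n=6: y≈0.728724, sp=3, e=sp−y≈2.271276; I≈14.947852, D=e−e_prev≈-0.456535; u=0·2.271276+1/4·14.947852+1/2·(-0.456535)≈3.508696; next y=-2/5·0.728724+1/4·3.508696≈0.585684
n=7: y≈0.585684, sp=3, e=sp−y≈2.414316; I≈17.362168, D=e−e_prev≈0.143040; u=0·2.414316+1/4·17.362168+1/2·0.143040≈4.412062; next y=-2/5·0.585684+1/4·4.412062≈0.868742

0 -1 -0.750 0.000
1 3 2.641 -0.188
2 3 0.652 0.735
3 3 2.329 -0.131
4 3 2.104 0.635
5 3 3.350 0.272
6 3 3.509 0.729
7 3 4.412 0.586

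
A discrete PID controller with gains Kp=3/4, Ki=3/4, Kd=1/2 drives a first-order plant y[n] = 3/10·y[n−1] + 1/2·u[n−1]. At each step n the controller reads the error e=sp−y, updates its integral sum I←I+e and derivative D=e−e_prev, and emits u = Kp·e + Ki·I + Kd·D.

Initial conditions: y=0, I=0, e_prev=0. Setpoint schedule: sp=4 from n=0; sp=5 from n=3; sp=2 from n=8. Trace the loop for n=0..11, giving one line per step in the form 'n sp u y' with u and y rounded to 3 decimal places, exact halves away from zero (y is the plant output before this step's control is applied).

(exact arithmetic carried between steps; '≈' marks a value shown rounded to 6 d.p. or computed from one; I and e_prev carry over from the previous line; the table rounds u and y to 3 d.p., halves away from zero)
n=0: y=0, sp=4, e=sp−y=4; I=4, D=e−e_prev=4; u=3/4·4+3/4·4+1/2·4=8; next y=3/10·0+1/2·8=4
n=1: y=4, sp=4, e=sp−y=0; I=4, D=e−e_prev=-4; u=3/4·0+3/4·4+1/2·(-4)=1; next y=3/10·4+1/2·1=1.7
n=2: y=1.7, sp=4, e=sp−y=2.3; I=6.3, D=e−e_prev=2.3; u=3/4·2.3+3/4·6.3+1/2·2.3=7.6; next y=3/10·1.7+1/2·7.6=4.31
n=3: y=4.31, sp=5, e=sp−y=0.69; I=6.99, D=e−e_prev=-1.61; u=3/4·0.69+3/4·6.99+1/2·(-1.61)=4.955; next y=3/10·4.31+1/2·4.955=3.7705
n=4: y=3.7705, sp=5, e=sp−y=1.2295; I=8.2195, D=e−e_prev=0.5395; u=3/4·1.2295+3/4·8.2195+1/2·0.5395=7.3565; next y=3/10·3.7705+1/2·7.3565=4.8094
n=5: y=4.8094, sp=5, e=sp−y=0.1906; I=8.4101, D=e−e_prev=-1.0389; u=3/4·0.1906+3/4·8.4101+1/2·(-1.0389)=5.931075; next y=3/10·4.8094+1/2·5.931075≈4.408358
n=6: y≈4.408358, sp=5, e=sp−y≈0.591643; I≈9.001743, D=e−e_prev≈0.401043; u=3/4·0.591643+3/4·9.001743+1/2·0.401043≈7.39556; next y=3/10·4.408358+1/2·7.39556≈5.020287
n=7: y≈5.020287, sp=5, e=sp−y≈-0.020287; I≈8.981455, D=e−e_prev≈-0.611930; u=3/4·(-0.020287)+3/4·8.981455+1/2·(-0.611930)≈6.414911; next y=3/10·5.020287+1/2·6.414911≈4.713542
n=8: y≈4.713542, sp=2, e=sp−y≈-2.713542; I≈6.267914, D=e−e_prev≈-2.693254; u=3/4·(-2.713542)+3/4·6.267914+1/2·(-2.693254)≈1.319152; next y=3/10·4.713542+1/2·1.319152≈2.073638
n=9: y≈2.073638, sp=2, e=sp−y≈-0.073638; I≈6.194275, D=e−e_prev≈2.639903; u=3/4·(-0.073638)+3/4·6.194275+1/2·2.639903≈5.910429; next y=3/10·2.073638+1/2·5.910429≈3.577306
n=10: y≈3.577306, sp=2, e=sp−y≈-1.577306; I≈4.616969, D=e−e_prev≈-1.503668; u=3/4·(-1.577306)+3/4·4.616969+1/2·(-1.503668)≈1.527913; next y=3/10·3.577306+1/2·1.527913≈1.837148
n=11: y≈1.837148, sp=2, e=sp−y≈0.162852; I≈4.779821, D=e−e_prev≈1.740158; u=3/4·0.162852+3/4·4.779821+1/2·1.740158≈4.577083; next y=3/10·1.837148+1/2·4.577083≈2.839686

0 4 8.000 0.000
1 4 1.000 4.000
2 4 7.600 1.700
3 5 4.955 4.310
4 5 7.357 3.771
5 5 5.931 4.809
6 5 7.396 4.408
7 5 6.415 5.020
8 2 1.319 4.714
9 2 5.910 2.074
10 2 1.528 3.577
11 2 4.577 1.837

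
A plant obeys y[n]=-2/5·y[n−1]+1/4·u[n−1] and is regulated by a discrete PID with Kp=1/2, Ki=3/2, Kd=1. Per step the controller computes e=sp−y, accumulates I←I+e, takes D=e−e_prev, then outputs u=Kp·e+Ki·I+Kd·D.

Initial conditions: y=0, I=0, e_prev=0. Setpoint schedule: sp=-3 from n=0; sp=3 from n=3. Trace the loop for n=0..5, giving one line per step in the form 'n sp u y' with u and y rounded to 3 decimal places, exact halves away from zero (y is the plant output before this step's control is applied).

(exact arithmetic carried between steps; '≈' marks a value shown rounded to 6 d.p. or computed from one; I and e_prev carry over from the previous line; the table rounds u and y to 3 d.p., halves away from zero)
n=0: y=0, sp=-3, e=sp−y=-3; I=-3, D=e−e_prev=-3; u=1/2·(-3)+3/2·(-3)+1·(-3)=-9; next y=-2/5·0+1/4·(-9)=-2.25
n=1: y=-2.25, sp=-3, e=sp−y=-0.75; I=-3.75, D=e−e_prev=2.25; u=1/2·(-0.75)+3/2·(-3.75)+1·2.25=-3.75; next y=-2/5·(-2.25)+1/4·(-3.75)=-0.0375
n=2: y=-0.0375, sp=-3, e=sp−y=-2.9625; I=-6.7125, D=e−e_prev=-2.2125; u=1/2·(-2.9625)+3/2·(-6.7125)+1·(-2.2125)=-13.7625; next y=-2/5·(-0.0375)+1/4·(-13.7625)=-3.425625
n=3: y=-3.425625, sp=3, e=sp−y=6.425625; I=-0.286875, D=e−e_prev=9.388125; u=1/2·6.425625+3/2·(-0.286875)+1·9.388125=12.170625; next y=-2/5·(-3.425625)+1/4·12.170625≈4.412906
n=4: y≈4.412906, sp=3, e=sp−y≈-1.412906; I≈-1.699781, D=e−e_prev≈-7.838531; u=1/2·(-1.412906)+3/2·(-1.699781)+1·(-7.838531)≈-11.094656; next y=-2/5·4.412906+1/4·(-11.094656)≈-4.538827
n=5: y≈-4.538827, sp=3, e=sp−y≈7.538827; I≈5.839045, D=e−e_prev≈8.951733; u=1/2·7.538827+3/2·5.839045+1·8.951733≈21.479714; next y=-2/5·(-4.538827)+1/4·21.479714≈7.185459

0 -3 -9.000 0.000
1 -3 -3.750 -2.250
2 -3 -13.763 -0.038
3 3 12.171 -3.426
4 3 -11.095 4.413
5 3 21.480 -4.539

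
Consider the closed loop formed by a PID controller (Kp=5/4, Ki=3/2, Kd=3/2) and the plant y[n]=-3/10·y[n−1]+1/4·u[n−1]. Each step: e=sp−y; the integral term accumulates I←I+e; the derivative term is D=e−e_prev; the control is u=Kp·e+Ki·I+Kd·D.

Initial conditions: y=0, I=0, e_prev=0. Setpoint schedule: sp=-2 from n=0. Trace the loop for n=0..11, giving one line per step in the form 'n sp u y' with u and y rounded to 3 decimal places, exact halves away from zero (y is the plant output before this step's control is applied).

0 -2 -8.500 0.000
1 -2 0.531 -2.125
2 -2 -14.774 0.770
3 -2 5.367 -3.925
4 -2 -26.174 2.519
5 -2 18.441 -7.299
6 -2 -48.259 6.800
7 -2 48.535 -14.105
8 -2 -94.162 16.365
9 -2 114.460 -28.450
10 -2 -191.888 37.150
11 -2 256.922 -59.117

(exact arithmetic carried between steps; '≈' marks a value shown rounded to 6 d.p. or computed from one; I and e_prev carry over from the previous line; the table rounds u and y to 3 d.p., halves away from zero)
n=0: y=0, sp=-2, e=sp−y=-2; I=-2, D=e−e_prev=-2; u=5/4·(-2)+3/2·(-2)+3/2·(-2)=-8.5; next y=-3/10·0+1/4·(-8.5)=-2.125
n=1: y=-2.125, sp=-2, e=sp−y=0.125; I=-1.875, D=e−e_prev=2.125; u=5/4·0.125+3/2·(-1.875)+3/2·2.125=0.53125; next y=-3/10·(-2.125)+1/4·0.53125≈0.770313
n=2: y≈0.770313, sp=-2, e=sp−y≈-2.770313; I≈-4.645313, D=e−e_prev≈-2.895313; u=5/4·(-2.770313)+3/2·(-4.645313)+3/2·(-2.895313)≈-14.773828; next y=-3/10·0.770313+1/4·(-14.773828)≈-3.924551
n=3: y≈-3.924551, sp=-2, e=sp−y≈1.924551; I≈-2.720762, D=e−e_prev≈4.694863; u=5/4·1.924551+3/2·(-2.720762)+3/2·4.694863≈5.366841; next y=-3/10·(-3.924551)+1/4·5.366841≈2.519075
n=4: y≈2.519075, sp=-2, e=sp−y≈-4.519075; I≈-7.239837, D=e−e_prev≈-6.443626; u=5/4·(-4.519075)+3/2·(-7.239837)+3/2·(-6.443626)≈-26.174039; next y=-3/10·2.519075+1/4·(-26.174039)≈-7.299232
n=5: y≈-7.299232, sp=-2, e=sp−y≈5.299232; I≈-1.940605, D=e−e_prev≈9.818308; u=5/4·5.299232+3/2·(-1.940605)+3/2·9.818308≈18.440595; next y=-3/10·(-7.299232)+1/4·18.440595≈6.799919
n=6: y≈6.799919, sp=-2, e=sp−y≈-8.799919; I≈-10.740523, D=e−e_prev≈-14.099151; u=5/4·(-8.799919)+3/2·(-10.740523)+3/2·(-14.099151)≈-48.259410; next y=-3/10·6.799919+1/4·(-48.259410)≈-14.104828
n=7: y≈-14.104828, sp=-2, e=sp−y≈12.104828; I≈1.364305, D=e−e_prev≈20.904747; u=5/4·12.104828+3/2·1.364305+3/2·20.904747≈48.534612; next y=-3/10·(-14.104828)+1/4·48.534612≈16.365101
n=8: y≈16.365101, sp=-2, e=sp−y≈-18.365101; I≈-17.000797, D=e−e_prev≈-30.469929; u=5/4·(-18.365101)+3/2·(-17.000797)+3/2·(-30.469929)≈-94.162466; next y=-3/10·16.365101+1/4·(-94.162466)≈-28.450147
n=9: y≈-28.450147, sp=-2, e=sp−y≈26.450147; I≈9.449350, D=e−e_prev≈44.815248; u=5/4·26.450147+3/2·9.449350+3/2·44.815248≈114.459582; next y=-3/10·(-28.450147)+1/4·114.459582≈37.149939
n=10: y≈37.149939, sp=-2, e=sp−y≈-39.149939; I≈-29.700589, D=e−e_prev≈-65.600086; u=5/4·(-39.149939)+3/2·(-29.700589)+3/2·(-65.600086)≈-191.888438; next y=-3/10·37.149939+1/4·(-191.888438)≈-59.117091
n=11: y≈-59.117091, sp=-2, e=sp−y≈57.117091; I≈27.416502, D=e−e_prev≈96.267031; u=5/4·57.117091+3/2·27.416502+3/2·96.267031≈256.921663; next y=-3/10·(-59.117091)+1/4·256.921663≈81.965543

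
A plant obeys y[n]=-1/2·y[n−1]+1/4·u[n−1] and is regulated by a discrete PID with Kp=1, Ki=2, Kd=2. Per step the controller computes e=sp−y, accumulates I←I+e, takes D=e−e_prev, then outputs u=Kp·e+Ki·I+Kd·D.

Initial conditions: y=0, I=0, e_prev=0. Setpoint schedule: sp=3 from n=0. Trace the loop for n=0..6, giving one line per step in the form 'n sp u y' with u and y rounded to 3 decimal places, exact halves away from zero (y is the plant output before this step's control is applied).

0 3 15.000 0.000
1 3 -3.750 3.750
2 3 35.063 -2.813
3 3 -31.359 10.172
4 3 95.754 -12.926
5 3 -135.226 30.401
6 3 293.668 -49.007

(exact arithmetic carried between steps; '≈' marks a value shown rounded to 6 d.p. or computed from one; I and e_prev carry over from the previous line; the table rounds u and y to 3 d.p., halves away from zero)
n=0: y=0, sp=3, e=sp−y=3; I=3, D=e−e_prev=3; u=1·3+2·3+2·3=15; next y=-1/2·0+1/4·15=3.75
n=1: y=3.75, sp=3, e=sp−y=-0.75; I=2.25, D=e−e_prev=-3.75; u=1·(-0.75)+2·2.25+2·(-3.75)=-3.75; next y=-1/2·3.75+1/4·(-3.75)=-2.8125
n=2: y=-2.8125, sp=3, e=sp−y=5.8125; I=8.0625, D=e−e_prev=6.5625; u=1·5.8125+2·8.0625+2·6.5625=35.0625; next y=-1/2·(-2.8125)+1/4·35.0625=10.171875
n=3: y=10.171875, sp=3, e=sp−y=-7.171875; I=0.890625, D=e−e_prev=-12.984375; u=1·(-7.171875)+2·0.890625+2·(-12.984375)=-31.359375; next y=-1/2·10.171875+1/4·(-31.359375)≈-12.925781
n=4: y≈-12.925781, sp=3, e=sp−y≈15.925781; I≈16.816406, D=e−e_prev≈23.097656; u=1·15.925781+2·16.816406+2·23.097656≈95.753906; next y=-1/2·(-12.925781)+1/4·95.753906≈30.401367
n=5: y≈30.401367, sp=3, e=sp−y≈-27.401367; I≈-10.584961, D=e−e_prev≈-43.327148; u=1·(-27.401367)+2·(-10.584961)+2·(-43.327148)≈-135.225586; next y=-1/2·30.401367+1/4·(-135.225586)≈-49.007080
n=6: y≈-49.007080, sp=3, e=sp−y≈52.007080; I≈41.422119, D=e−e_prev≈79.408447; u=1·52.007080+2·41.422119+2·79.408447≈293.668213; next y=-1/2·(-49.007080)+1/4·293.668213≈97.920593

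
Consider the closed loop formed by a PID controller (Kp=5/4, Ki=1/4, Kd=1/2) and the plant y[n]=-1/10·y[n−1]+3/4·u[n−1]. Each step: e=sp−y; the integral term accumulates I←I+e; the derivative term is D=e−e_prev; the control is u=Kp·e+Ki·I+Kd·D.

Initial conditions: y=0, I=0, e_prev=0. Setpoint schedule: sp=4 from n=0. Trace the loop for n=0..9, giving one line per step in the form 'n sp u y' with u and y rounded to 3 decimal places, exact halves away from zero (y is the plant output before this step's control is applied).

0 4 8.000 0.000
1 4 -5.000 6.000
2 4 18.200 -4.350
3 4 -21.758 14.085
4 4 48.562 -17.727
5 4 -73.754 38.194
6 4 140.316 -59.135
7 4 -233.135 111.150
8 4 419.453 -185.966
9 4 -719.919 333.187

(exact arithmetic carried between steps; '≈' marks a value shown rounded to 6 d.p. or computed from one; I and e_prev carry over from the previous line; the table rounds u and y to 3 d.p., halves away from zero)
n=0: y=0, sp=4, e=sp−y=4; I=4, D=e−e_prev=4; u=5/4·4+1/4·4+1/2·4=8; next y=-1/10·0+3/4·8=6
n=1: y=6, sp=4, e=sp−y=-2; I=2, D=e−e_prev=-6; u=5/4·(-2)+1/4·2+1/2·(-6)=-5; next y=-1/10·6+3/4·(-5)=-4.35
n=2: y=-4.35, sp=4, e=sp−y=8.35; I=10.35, D=e−e_prev=10.35; u=5/4·8.35+1/4·10.35+1/2·10.35=18.2; next y=-1/10·(-4.35)+3/4·18.2=14.085
n=3: y=14.085, sp=4, e=sp−y=-10.085; I=0.265, D=e−e_prev=-18.435; u=5/4·(-10.085)+1/4·0.265+1/2·(-18.435)=-21.7575; next y=-1/10·14.085+3/4·(-21.7575)=-17.726625
n=4: y=-17.726625, sp=4, e=sp−y=21.726625; I=21.991625, D=e−e_prev=31.811625; u=5/4·21.726625+1/4·21.991625+1/2·31.811625=48.562; next y=-1/10·(-17.726625)+3/4·48.562≈38.194163
n=5: y≈38.194163, sp=4, e=sp−y≈-34.194163; I≈-12.202538, D=e−e_prev≈-55.920788; u=5/4·(-34.194163)+1/4·(-12.202538)+1/2·(-55.920788)≈-73.753731; next y=-1/10·38.194163+3/4·(-73.753731)≈-59.134715
n=6: y≈-59.134715, sp=4, e=sp−y≈63.134715; I≈50.932177, D=e−e_prev≈97.328877; u=5/4·63.134715+1/4·50.932177+1/2·97.328877≈140.315876; next y=-1/10·(-59.134715)+3/4·140.315876≈111.150379
n=7: y≈111.150379, sp=4, e=sp−y≈-107.150379; I≈-56.218201, D=e−e_prev≈-170.285093; u=5/4·(-107.150379)+1/4·(-56.218201)+1/2·(-170.285093)≈-233.135070; next y=-1/10·111.150379+3/4·(-233.135070)≈-185.966341
n=8: y≈-185.966341, sp=4, e=sp−y≈189.966341; I≈133.748139, D=e−e_prev≈297.116719; u=5/4·189.966341+1/4·133.748139+1/2·297.116719≈419.453320; next y=-1/10·(-185.966341)+3/4·419.453320≈333.186624
n=9: y≈333.186624, sp=4, e=sp−y≈-329.186624; I≈-195.438485, D=e−e_prev≈-519.152965; u=5/4·(-329.186624)+1/4·(-195.438485)+1/2·(-519.152965)≈-719.919384; next y=-1/10·333.186624+3/4·(-719.919384)≈-573.258200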